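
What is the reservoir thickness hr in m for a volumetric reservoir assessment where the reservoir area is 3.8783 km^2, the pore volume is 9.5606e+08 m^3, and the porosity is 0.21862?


hr = Vp / (A * 1e6 * phi)
hr = 9.5606e+08 / (3.8783 * 1e6 * 0.21862)
hr = 1127.6 m


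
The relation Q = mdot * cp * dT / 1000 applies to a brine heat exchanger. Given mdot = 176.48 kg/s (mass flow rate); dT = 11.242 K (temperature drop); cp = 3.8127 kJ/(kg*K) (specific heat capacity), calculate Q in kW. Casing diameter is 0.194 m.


Q = mdot * cp * dT / 1000
Q = 176.48 * 3.8127 * 11.242 / 1000
Q = 7.564352 MW
Convert: 7.564352 MW * 1000.0 = 7564.4 kW
Q = 7564.4 kW


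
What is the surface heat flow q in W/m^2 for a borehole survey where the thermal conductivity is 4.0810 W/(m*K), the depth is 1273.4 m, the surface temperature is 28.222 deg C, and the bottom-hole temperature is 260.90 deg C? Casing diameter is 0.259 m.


Step 1: grad = (T_d - T_surf)/d * 1000 = (260.9 - 28.222)/1273.4 * 1000 = 182.7218 deg C/km
Step 2: q = k * grad / 1000 = 4.081 * 182.7218 / 1000 = 0.74569 W/m^2
q = 0.74569 W/m^2


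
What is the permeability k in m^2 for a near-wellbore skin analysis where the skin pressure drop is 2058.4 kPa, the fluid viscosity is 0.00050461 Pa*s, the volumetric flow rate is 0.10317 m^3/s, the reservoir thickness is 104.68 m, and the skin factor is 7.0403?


k = S*q*mu / (2*pi*dP_s*1000*hr)
k = 7.0403*0.10317*0.00050461 / (2*pi*2058.4*1000*104.68)
k = 2.7072e-13 m^2


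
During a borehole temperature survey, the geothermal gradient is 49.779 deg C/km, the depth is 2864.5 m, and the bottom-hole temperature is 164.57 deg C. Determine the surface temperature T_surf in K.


T_surf = T_d - grad * d / 1000
T_surf = 164.57 - 49.779 * 2864.5 / 1000
T_surf = 21.97805 deg C
Convert to K: 21.97805 + 273.15 = 295.13 K
T_surf = 295.13 K


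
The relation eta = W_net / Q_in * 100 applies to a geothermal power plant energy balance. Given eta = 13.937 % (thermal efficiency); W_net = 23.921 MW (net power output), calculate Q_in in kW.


Q_in = W_net / (eta / 100)
Q_in = 23.921 / (13.937 / 100)
Q_in = 171.6367 MW
Convert: 171.6367 MW * 1000.0 = 1.7164e+05 kW
Q_in = 1.7164e+05 kW


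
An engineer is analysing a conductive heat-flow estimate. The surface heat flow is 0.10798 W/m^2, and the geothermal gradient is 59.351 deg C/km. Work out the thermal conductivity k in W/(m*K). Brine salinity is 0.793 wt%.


k = q * 1000 / grad
k = 0.10798 * 1000 / 59.351
k = 1.8193 W/(m*K)


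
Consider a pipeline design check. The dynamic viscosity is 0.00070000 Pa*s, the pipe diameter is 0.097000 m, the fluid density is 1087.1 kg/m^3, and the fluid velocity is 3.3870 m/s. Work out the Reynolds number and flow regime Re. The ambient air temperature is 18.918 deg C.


Step 1: Re = rho*vel*D/mu = 1087.1*3.387*0.097/0.0007 = 5.1022e+05
Step 2: Re = 5.1022e+05 > 4000, so flow is turbulent.
Re = 5.1022e+05 (turbulent)


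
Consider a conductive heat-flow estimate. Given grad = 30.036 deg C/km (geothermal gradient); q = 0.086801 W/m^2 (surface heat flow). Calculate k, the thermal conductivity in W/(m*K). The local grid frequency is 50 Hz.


k = q * 1000 / grad
k = 0.086801 * 1000 / 30.036
k = 2.8899 W/(m*K)


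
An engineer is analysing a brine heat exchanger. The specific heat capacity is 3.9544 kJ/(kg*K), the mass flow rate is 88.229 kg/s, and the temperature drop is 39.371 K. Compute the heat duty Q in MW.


Q = mdot * cp * dT / 1000
Q = 88.229 * 3.9544 * 39.371 / 1000
Q = 13.736 MW


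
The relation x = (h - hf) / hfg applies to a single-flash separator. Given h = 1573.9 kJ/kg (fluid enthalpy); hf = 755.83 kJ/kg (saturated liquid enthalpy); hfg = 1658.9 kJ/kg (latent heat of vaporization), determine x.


x = (h - hf) / hfg
x = (1573.9 - 755.83) / 1658.9
x = 0.49314


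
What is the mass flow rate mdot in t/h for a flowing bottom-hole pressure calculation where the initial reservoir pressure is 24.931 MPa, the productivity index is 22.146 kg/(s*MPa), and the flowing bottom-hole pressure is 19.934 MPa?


mdot = (P_i - P_wf) * PI
mdot = (24.931 - 19.934) * 22.146
mdot = 110.6636 kg/s
Convert: 110.6636 kg/s * 3.6 = 398.39 t/h
mdot = 398.39 t/h


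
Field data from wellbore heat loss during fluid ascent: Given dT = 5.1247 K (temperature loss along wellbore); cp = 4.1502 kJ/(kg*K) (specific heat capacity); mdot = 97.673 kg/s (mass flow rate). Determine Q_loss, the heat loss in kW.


Q_loss = mdot * cp * dT
Q_loss = 97.673 * 4.1502 * 5.1247
Q_loss = 2077.4 kW


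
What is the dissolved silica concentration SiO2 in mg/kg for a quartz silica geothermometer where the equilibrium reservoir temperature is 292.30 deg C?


SiO2 = 10^(5.19 - 1309/(T_eq + 273.15))
SiO2 = 10^(5.19 - 1309/(292.30 + 273.15))
SiO2 = 749.95 mg/kg


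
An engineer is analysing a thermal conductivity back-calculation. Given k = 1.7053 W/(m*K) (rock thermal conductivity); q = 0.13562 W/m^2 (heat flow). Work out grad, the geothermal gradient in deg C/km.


grad = q / k * 1000
grad = 0.13562 / 1.7053 * 1000
grad = 79.529 deg C/km


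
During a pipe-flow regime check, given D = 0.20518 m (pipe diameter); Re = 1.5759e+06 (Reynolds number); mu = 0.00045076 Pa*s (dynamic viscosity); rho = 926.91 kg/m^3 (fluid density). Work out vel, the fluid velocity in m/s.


vel = Re * mu / (rho * D)
vel = 1.5759e+06 * 0.00045076 / (926.91 * 0.20518)
vel = 3.7351 m/s


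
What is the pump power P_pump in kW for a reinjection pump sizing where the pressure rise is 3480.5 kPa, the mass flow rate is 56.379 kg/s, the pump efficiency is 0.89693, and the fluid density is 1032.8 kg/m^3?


P_pump = mdot * dP / (rho * eta)
P_pump = 56.379 * 3480.5 / (1032.8 * 0.89693)
P_pump = 211.83 kW


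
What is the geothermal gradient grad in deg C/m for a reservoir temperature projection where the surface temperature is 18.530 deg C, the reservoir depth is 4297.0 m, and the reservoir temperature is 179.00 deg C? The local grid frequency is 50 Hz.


grad = (T_res - T_surf) / d * 1000
grad = (179.00 - 18.530) / 4297.0 * 1000
grad = 37.34466 deg C/km
Convert: 37.34466 deg C/km * 0.001 = 0.037345 deg C/m
grad = 0.037345 deg C/m


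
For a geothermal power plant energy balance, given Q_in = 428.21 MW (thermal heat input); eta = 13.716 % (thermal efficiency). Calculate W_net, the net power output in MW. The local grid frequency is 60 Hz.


W_net = eta / 100 * Q_in
W_net = 13.716 / 100 * 428.21
W_net = 58.733 MW


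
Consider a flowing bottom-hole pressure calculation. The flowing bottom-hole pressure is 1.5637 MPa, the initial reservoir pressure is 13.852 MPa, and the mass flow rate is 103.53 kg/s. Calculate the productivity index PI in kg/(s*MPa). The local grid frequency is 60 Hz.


PI = mdot / (P_i - P_wf)
PI = 103.53 / (13.852 - 1.5637)
PI = 8.4251 kg/(s*MPa)


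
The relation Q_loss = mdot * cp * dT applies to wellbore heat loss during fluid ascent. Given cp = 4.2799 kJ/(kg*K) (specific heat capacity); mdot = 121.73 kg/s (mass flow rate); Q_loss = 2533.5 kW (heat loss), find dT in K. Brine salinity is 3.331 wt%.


dT = Q_loss / (mdot * cp)
dT = 2533.5 / (121.73 * 4.2799)
dT = 4.8628 K


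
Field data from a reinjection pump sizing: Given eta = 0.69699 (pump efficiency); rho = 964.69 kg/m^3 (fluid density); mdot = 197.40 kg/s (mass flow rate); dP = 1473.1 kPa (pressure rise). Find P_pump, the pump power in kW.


P_pump = mdot * dP / (rho * eta)
P_pump = 197.40 * 1473.1 / (964.69 * 0.69699)
P_pump = 432.48 kW


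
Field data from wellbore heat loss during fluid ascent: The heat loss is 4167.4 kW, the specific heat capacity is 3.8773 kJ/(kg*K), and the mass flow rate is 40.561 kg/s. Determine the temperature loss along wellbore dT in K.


dT = Q_loss / (mdot * cp)
dT = 4167.4 / (40.561 * 3.8773)
dT = 26.499 K


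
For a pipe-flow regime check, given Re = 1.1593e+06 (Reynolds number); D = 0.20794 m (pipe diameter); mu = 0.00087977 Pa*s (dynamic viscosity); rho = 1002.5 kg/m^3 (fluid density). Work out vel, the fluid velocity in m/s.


vel = Re * mu / (rho * D)
vel = 1.1593e+06 * 0.00087977 / (1002.5 * 0.20794)
vel = 4.8926 m/s


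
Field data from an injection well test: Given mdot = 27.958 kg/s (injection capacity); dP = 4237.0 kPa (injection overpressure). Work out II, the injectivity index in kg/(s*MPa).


II = mdot * 1000 / dP
II = 27.958 * 1000 / 4237.0
II = 6.5985 kg/(s*MPa)


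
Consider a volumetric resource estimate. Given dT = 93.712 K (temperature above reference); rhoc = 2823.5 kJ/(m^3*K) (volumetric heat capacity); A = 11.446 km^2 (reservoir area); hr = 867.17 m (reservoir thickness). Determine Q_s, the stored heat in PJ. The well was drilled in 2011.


Step 1: Vr = A*1e6*hr = 11.446*1e6*867.17 = 9.925628e+09 m^3
Step 2: Q_s = Vr*rhoc*dT/1e12 = 9.925628e+09*2823.5*93.712/1e12 = 2626.3 PJ
Q_s = 2626.3 PJ


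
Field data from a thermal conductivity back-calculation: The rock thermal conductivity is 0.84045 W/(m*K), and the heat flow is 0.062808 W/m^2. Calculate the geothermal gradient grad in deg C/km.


grad = q / k * 1000
grad = 0.062808 / 0.84045 * 1000
grad = 74.731 deg C/km


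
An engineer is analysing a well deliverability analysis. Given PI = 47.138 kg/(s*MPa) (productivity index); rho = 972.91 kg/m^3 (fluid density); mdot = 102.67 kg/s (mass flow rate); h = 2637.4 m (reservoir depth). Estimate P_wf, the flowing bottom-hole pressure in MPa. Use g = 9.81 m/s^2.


Step 1: P_i = rho*g*h/1e6 = 972.91*9.81*2637.4/1e6 = 25.17200 MPa
Step 2: P_wf = P_i - mdot/PI = 25.17200 - 102.67/47.138 = 22.994 MPa
P_wf = 22.994 MPa


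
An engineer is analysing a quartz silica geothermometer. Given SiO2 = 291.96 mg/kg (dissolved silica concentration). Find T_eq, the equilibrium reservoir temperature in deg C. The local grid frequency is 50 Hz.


T_eq = 1309 / (5.19 - log10(SiO2)) - 273.15
T_eq = 1309 / (5.19 - log10(291.96)) - 273.15
T_eq = 207.27 deg C


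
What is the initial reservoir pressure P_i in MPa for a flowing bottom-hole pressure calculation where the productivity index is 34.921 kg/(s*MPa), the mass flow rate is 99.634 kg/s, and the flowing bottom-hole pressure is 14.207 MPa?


P_i = P_wf + mdot / PI
P_i = 14.207 + 99.634 / 34.921
P_i = 17.060 MPa


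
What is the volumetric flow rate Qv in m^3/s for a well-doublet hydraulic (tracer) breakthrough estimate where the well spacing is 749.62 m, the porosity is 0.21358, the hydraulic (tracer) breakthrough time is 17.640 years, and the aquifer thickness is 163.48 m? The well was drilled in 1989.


Qv = pi*hr*phi*L^2 / (3*t_bt*365.25*86400)
Qv = pi*163.48*0.21358*749.62^2 / (3*17.640*365.25*86400)
Qv = 0.036909 m^3/s


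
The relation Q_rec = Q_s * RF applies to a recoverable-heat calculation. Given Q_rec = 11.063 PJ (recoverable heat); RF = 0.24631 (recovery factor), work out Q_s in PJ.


Q_s = Q_rec / RF
Q_s = 11.063 / 0.24631
Q_s = 44.915 PJ


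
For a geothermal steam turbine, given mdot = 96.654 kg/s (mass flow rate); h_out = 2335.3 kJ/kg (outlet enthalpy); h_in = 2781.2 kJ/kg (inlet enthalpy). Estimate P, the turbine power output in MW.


P = mdot * (h_in - h_out) / 1000
P = 96.654 * (2781.2 - 2335.3) / 1000
P = 43.098 MW


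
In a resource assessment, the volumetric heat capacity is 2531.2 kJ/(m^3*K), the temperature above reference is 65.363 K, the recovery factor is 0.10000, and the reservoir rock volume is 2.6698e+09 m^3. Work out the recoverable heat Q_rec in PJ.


Step 1: Q_s = Vr*rhoc*dT/1e12 = 2.6698e+09*2531.2*65.363/1e12 = 441.7099 PJ
Step 2: Q_rec = Q_s * RF = 441.7099 * 0.1 = 44.171 PJ
Q_rec = 44.171 PJ


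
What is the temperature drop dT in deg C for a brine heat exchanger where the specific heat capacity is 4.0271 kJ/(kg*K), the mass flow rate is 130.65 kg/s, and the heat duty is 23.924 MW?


dT = Q * 1000 / (mdot * cp)
dT = 23.924 * 1000 / (130.65 * 4.0271)
dT = 45.47073 K
Convert (temperature difference, 1 K = 1 deg C): 45.47073 K = 45.47073 deg C
dT = 45.471 deg C


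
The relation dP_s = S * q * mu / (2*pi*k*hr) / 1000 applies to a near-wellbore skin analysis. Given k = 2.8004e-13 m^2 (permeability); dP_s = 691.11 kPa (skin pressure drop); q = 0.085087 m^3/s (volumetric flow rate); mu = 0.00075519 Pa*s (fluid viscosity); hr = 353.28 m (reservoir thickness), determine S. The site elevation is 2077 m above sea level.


S = dP_s * 1000 * 2*pi*k*hr / (q*mu)
S = 691.11 * 1000 * 2*pi*2.8004e-13*353.28 / (0.085087*0.00075519)
S = 6.6857


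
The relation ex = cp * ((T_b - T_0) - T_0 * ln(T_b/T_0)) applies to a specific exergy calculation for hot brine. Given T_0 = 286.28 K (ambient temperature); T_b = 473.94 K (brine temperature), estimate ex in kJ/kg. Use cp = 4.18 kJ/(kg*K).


ex = cp * ((T_b - T_0) - T_0 * ln(T_b/T_0))
ex = 4.18 * ((473.94 - 286.28) - 286.28 * ln(473.94/286.28))
ex = 181.17 kJ/kg


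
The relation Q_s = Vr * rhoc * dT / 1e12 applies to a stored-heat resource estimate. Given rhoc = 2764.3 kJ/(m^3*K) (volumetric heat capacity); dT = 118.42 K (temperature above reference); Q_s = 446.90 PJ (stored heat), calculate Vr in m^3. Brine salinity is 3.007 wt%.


Vr = Q_s * 1e12 / (rhoc * dT)
Vr = 446.90 * 1e12 / (2764.3 * 118.42)
Vr = 1.3652e+09 m^3


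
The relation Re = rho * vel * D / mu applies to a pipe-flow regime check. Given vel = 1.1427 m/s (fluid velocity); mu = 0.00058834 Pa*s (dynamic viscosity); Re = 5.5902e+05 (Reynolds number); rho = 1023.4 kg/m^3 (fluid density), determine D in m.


D = Re * mu / (rho * vel)
D = 5.5902e+05 * 0.00058834 / (1023.4 * 1.1427)
D = 0.28124 m


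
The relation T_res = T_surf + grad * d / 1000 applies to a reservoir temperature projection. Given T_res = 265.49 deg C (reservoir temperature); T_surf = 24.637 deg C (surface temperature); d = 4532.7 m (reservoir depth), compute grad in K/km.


grad = (T_res - T_surf) / d * 1000
grad = (265.49 - 24.637) / 4532.7 * 1000
grad = 53.13676 deg C/km
Convert: 53.13676 deg C/km * 1.0 = 53.137 K/km
grad = 53.137 K/km


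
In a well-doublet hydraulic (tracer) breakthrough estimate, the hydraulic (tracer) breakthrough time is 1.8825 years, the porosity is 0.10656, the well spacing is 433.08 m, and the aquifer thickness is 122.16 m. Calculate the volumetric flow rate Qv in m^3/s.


Qv = pi*hr*phi*L^2 / (3*t_bt*365.25*86400)
Qv = pi*122.16*0.10656*433.08^2 / (3*1.8825*365.25*86400)
Qv = 0.043038 m^3/s


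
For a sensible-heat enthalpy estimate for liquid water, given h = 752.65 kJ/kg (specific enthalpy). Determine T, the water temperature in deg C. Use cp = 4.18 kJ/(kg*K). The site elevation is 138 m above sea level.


T = h / cp
T = 752.65 / 4.18
T = 180.06 deg C


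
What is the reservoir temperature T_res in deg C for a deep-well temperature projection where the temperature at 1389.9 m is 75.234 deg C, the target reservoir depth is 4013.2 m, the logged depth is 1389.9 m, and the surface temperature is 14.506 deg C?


Step 1: grad = (T_d1 - T_surf)/d1 * 1000 = (75.234 - 14.506)/1389.9 * 1000 = 43.69235 deg C/km
Step 2: T_res = T_surf + grad*d2/1000 = 14.506 + 43.69235*4013.2/1000 = 189.85 deg C
T_res = 189.85 deg C


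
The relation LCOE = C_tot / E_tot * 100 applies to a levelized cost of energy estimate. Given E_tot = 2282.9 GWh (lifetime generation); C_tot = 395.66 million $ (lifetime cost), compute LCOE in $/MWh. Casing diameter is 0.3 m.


LCOE = C_tot / E_tot * 100
LCOE = 395.66 / 2282.9 * 100
LCOE = 17.33146 cents/kWh
Convert: 17.33146 cents/kWh * 10.0 = 173.31 $/MWh
LCOE = 173.31 $/MWh


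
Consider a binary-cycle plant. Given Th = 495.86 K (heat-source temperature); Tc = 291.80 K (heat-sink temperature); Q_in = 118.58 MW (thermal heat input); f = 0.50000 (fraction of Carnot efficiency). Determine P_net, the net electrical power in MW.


Step 1: eta = (1 - Tc/Th)*f = (1 - 291.8/495.86)*0.5 = 0.2057637
Step 2: P_net = eta * Q_in = 0.2057637 * 118.58 = 24.399 MW
P_net = 24.399 MW


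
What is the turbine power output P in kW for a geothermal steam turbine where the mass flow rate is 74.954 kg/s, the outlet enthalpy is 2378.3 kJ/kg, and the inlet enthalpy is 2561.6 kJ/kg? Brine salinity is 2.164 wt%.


P = mdot * (h_in - h_out) / 1000
P = 74.954 * (2561.6 - 2378.3) / 1000
P = 13.73907 MW
Convert: 13.73907 MW * 1000.0 = 13739 kW
P = 13739 kW


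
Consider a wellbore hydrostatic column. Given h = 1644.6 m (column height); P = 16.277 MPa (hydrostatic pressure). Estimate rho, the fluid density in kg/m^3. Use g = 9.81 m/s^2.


rho = P * 1e6 / (g * h)
rho = 16.277 * 1e6 / (9.81 * 1644.6)
rho = 1008.9 kg/m^3


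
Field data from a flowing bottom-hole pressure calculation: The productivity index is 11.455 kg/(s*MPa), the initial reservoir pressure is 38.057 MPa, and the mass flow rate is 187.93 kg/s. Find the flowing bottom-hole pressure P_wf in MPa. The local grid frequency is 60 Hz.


P_wf = P_i - mdot / PI
P_wf = 38.057 - 187.93 / 11.455
P_wf = 21.651 MPa


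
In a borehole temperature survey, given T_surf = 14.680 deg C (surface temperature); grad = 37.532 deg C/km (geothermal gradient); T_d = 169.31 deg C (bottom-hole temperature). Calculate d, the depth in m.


d = (T_d - T_surf) / grad * 1000
d = (169.31 - 14.680) / 37.532 * 1000
d = 4120.0 m


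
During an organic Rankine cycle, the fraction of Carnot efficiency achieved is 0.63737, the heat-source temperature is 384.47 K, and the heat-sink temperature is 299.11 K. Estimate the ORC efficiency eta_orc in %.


eta_orc = (1 - Tc/Th) * f * 100
eta_orc = (1 - 299.11/384.47) * 0.63737 * 100
eta_orc = 14.151 %


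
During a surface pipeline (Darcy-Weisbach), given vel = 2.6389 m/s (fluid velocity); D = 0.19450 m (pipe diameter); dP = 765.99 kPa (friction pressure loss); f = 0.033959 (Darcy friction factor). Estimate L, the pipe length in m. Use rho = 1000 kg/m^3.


L = dP*1000*D / (f*rho*vel^2/2)
L = 765.99*1000*0.19450 / (0.033959*1000*2.6389^2/2)
L = 1260.0 m


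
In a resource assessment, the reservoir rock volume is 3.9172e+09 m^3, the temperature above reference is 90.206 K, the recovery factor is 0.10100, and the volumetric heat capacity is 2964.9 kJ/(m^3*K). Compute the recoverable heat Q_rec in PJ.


Step 1: Q_s = Vr*rhoc*dT/1e12 = 3.9172e+09*2964.9*90.206/1e12 = 1047.662 PJ
Step 2: Q_rec = Q_s * RF = 1047.662 * 0.101 = 105.81 PJ
Q_rec = 105.81 PJ


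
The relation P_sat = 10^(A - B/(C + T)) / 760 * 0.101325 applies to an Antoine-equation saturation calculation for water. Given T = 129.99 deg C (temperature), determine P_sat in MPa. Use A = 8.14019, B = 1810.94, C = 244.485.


P_sat = 10^(A - B/(C + T)) / 760 * 0.101325
P_sat = 10^(8.14019 - 1810.94/(244.485 + 129.99)) / 760 * 0.101325
P_sat = 0.26863 MPa


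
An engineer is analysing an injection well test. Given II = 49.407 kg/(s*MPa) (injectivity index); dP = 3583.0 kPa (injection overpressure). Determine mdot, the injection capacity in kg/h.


mdot = II * dP / 1000
mdot = 49.407 * 3583.0 / 1000
mdot = 177.0253 kg/s
Convert: 177.0253 kg/s * 3600.0 = 6.3729e+05 kg/h
mdot = 6.3729e+05 kg/h


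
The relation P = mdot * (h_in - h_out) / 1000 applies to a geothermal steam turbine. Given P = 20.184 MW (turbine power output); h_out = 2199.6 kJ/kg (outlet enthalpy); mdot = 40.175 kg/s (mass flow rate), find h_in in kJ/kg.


h_in = h_out + P * 1000 / mdot
h_in = 2199.6 + 20.184 * 1000 / 40.175
h_in = 2702.0 kJ/kg


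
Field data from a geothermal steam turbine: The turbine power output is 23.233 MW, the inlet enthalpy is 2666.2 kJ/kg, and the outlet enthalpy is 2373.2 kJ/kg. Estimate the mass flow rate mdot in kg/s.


mdot = P * 1000 / (h_in - h_out)
mdot = 23.233 * 1000 / (2666.2 - 2373.2)
mdot = 79.294 kg/s


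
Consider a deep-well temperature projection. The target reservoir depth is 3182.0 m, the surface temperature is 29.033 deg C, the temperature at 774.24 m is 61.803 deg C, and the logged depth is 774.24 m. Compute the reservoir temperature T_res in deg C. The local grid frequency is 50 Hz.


Step 1: grad = (T_d1 - T_surf)/d1 * 1000 = (61.803 - 29.033)/774.24 * 1000 = 42.32538 deg C/km
Step 2: T_res = T_surf + grad*d2/1000 = 29.033 + 42.32538*3182.0/1000 = 163.71 deg C
T_res = 163.71 deg C


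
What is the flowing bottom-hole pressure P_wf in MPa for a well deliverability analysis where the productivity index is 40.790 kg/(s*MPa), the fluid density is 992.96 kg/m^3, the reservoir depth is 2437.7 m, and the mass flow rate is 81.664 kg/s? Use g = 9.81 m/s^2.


Step 1: P_i = rho*g*h/1e6 = 992.96*9.81*2437.7/1e6 = 23.74548 MPa
Step 2: P_wf = P_i - mdot/PI = 23.74548 - 81.664/40.79 = 21.743 MPa
P_wf = 21.743 MPa


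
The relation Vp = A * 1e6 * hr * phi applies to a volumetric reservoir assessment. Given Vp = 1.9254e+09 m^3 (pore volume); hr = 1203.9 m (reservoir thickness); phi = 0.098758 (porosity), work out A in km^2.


A = Vp / (1e6 * hr * phi)
A = 1.9254e+09 / (1e6 * 1203.9 * 0.098758)
A = 16.194 km^2


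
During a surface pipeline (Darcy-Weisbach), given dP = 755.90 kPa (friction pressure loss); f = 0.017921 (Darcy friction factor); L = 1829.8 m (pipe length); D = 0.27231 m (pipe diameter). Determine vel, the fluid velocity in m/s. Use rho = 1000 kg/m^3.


vel = sqrt(dP*1000*2*D / (f*L*rho))
vel = sqrt(755.90*1000*2*0.27231 / (0.017921*1829.8*1000))
vel = 3.5432 m/s


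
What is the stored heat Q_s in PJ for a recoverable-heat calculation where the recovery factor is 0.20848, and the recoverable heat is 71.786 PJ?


Q_s = Q_rec / RF
Q_s = 71.786 / 0.20848
Q_s = 344.33 PJ


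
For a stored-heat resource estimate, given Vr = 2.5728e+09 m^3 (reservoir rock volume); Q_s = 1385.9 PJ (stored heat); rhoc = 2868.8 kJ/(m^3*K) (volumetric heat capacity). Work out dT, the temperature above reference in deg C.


dT = Q_s * 1e12 / (Vr * rhoc)
dT = 1385.9 * 1e12 / (2.5728e+09 * 2868.8)
dT = 187.7697 K
Convert (temperature difference, 1 K = 1 deg C): 187.7697 K = 187.7697 deg C
dT = 187.77 deg C


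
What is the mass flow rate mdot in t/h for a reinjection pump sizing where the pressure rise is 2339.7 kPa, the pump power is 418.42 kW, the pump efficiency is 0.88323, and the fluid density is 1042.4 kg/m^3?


mdot = P_pump * rho * eta / dP
mdot = 418.42 * 1042.4 * 0.88323 / 2339.7
mdot = 164.6495 kg/s
Convert: 164.6495 kg/s * 3.6 = 592.74 t/h
mdot = 592.74 t/h


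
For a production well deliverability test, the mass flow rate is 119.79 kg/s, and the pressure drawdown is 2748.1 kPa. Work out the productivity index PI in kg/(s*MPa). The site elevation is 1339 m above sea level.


PI = mdot * 1000 / dP
PI = 119.79 * 1000 / 2748.1
PI = 43.590 kg/(s*MPa)


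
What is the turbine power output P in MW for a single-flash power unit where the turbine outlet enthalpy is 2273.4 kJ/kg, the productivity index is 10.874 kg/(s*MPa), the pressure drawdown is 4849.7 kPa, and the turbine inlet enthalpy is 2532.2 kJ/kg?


Step 1: mdot = PI * dP / 1000 = 10.874 * 4849.7 / 1000 = 52.73564 kg/s
Step 2: P = mdot*(h_in - h_out)/1000 = 52.73564*(2532.2 - 2273.4)/1000 = 13.648 MW
P = 13.648 MW


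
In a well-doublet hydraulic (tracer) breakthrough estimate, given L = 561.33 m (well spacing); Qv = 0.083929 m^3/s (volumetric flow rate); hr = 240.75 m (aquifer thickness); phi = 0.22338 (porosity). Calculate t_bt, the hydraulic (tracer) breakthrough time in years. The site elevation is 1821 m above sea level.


t_bt = pi * hr * phi * L^2 / (3 * Qv) / (365.25*86400)
t_bt = pi * 240.75 * 0.22338 * 561.33^2 / (3 * 0.083929) / (365.25*86400)
t_bt = 6.6998 years


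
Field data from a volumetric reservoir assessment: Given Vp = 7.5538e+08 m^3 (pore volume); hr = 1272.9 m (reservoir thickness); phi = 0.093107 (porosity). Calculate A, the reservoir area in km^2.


A = Vp / (1e6 * hr * phi)
A = 7.5538e+08 / (1e6 * 1272.9 * 0.093107)
A = 6.3737 km^2


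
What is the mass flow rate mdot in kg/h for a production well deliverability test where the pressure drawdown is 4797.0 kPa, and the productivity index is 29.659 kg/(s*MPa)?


mdot = PI * dP / 1000
mdot = 29.659 * 4797.0 / 1000
mdot = 142.2742 kg/s
Convert: 142.2742 kg/s * 3600.0 = 5.1219e+05 kg/h
mdot = 5.1219e+05 kg/h


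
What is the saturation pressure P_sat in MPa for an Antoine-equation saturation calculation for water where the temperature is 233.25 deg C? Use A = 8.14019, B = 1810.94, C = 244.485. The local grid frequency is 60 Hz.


P_sat = 10^(A - B/(C + T)) / 760 * 0.101325
P_sat = 10^(8.14019 - 1810.94/(244.485 + 233.25)) / 760 * 0.101325
P_sat = 2.9814 MPa


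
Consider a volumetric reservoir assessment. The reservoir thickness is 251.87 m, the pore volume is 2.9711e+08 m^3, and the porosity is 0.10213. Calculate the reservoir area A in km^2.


A = Vp / (1e6 * hr * phi)
A = 2.9711e+08 / (1e6 * 251.87 * 0.10213)
A = 11.550 km^2


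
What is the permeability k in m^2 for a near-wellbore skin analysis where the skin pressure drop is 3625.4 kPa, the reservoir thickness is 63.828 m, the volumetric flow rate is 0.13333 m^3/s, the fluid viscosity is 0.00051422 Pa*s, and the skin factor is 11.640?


k = S*q*mu / (2*pi*dP_s*1000*hr)
k = 11.640*0.13333*0.00051422 / (2*pi*3625.4*1000*63.828)
k = 5.4889e-13 m^2


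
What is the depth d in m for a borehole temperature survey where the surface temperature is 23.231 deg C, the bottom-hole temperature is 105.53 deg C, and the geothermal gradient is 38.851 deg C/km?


d = (T_d - T_surf) / grad * 1000
d = (105.53 - 23.231) / 38.851 * 1000
d = 2118.3 m


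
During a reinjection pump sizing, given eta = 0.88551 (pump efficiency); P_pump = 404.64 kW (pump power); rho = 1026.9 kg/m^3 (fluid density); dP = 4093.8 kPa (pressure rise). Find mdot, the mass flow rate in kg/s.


mdot = P_pump * rho * eta / dP
mdot = 404.64 * 1026.9 * 0.88551 / 4093.8
mdot = 89.880 kg/s


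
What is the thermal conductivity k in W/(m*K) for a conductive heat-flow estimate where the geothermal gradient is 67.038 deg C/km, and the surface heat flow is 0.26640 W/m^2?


k = q * 1000 / grad
k = 0.26640 * 1000 / 67.038
k = 3.9739 W/(m*K)


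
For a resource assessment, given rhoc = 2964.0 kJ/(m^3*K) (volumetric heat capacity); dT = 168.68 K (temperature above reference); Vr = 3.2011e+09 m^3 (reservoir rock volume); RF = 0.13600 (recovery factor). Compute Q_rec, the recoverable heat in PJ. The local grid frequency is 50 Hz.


Step 1: Q_s = Vr*rhoc*dT/1e12 = 3.2011e+09*2964.0*168.68/1e12 = 1600.446 PJ
Step 2: Q_rec = Q_s * RF = 1600.446 * 0.136 = 217.66 PJ
Q_rec = 217.66 PJ


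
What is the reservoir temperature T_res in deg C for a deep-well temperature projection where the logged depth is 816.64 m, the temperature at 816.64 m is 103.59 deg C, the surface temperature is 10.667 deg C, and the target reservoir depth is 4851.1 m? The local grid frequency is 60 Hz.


Step 1: grad = (T_d1 - T_surf)/d1 * 1000 = (103.59 - 10.667)/816.64 * 1000 = 113.7870 deg C/km
Step 2: T_res = T_surf + grad*d2/1000 = 10.667 + 113.7870*4851.1/1000 = 562.66 deg C
T_res = 562.66 deg C


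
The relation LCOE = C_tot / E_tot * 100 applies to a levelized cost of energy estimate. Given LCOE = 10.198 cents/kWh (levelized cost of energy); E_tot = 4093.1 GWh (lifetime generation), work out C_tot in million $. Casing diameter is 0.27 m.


C_tot = LCOE / 100 * E_tot
C_tot = 10.198 / 100 * 4093.1
C_tot = 417.41 million $


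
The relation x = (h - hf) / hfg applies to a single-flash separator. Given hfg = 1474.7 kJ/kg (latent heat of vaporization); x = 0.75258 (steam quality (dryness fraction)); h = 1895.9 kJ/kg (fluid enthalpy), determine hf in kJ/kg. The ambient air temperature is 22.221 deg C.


hf = h - x * hfg
hf = 1895.9 - 0.75258 * 1474.7
hf = 786.07 kJ/kg


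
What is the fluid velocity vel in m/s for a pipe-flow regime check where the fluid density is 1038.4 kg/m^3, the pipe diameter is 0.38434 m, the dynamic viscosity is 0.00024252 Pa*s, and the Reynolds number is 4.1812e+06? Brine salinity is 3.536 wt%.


vel = Re * mu / (rho * D)
vel = 4.1812e+06 * 0.00024252 / (1038.4 * 0.38434)
vel = 2.5408 m/s


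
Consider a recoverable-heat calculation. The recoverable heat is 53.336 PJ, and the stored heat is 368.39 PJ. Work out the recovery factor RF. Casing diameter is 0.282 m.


RF = Q_rec / Q_s
RF = 53.336 / 368.39
RF = 0.14478


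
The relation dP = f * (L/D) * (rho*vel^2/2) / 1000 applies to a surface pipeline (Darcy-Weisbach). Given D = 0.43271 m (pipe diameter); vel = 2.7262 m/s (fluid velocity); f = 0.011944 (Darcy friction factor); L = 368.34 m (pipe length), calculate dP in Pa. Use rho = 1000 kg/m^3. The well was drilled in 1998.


dP = f * (L/D) * (rho*vel^2/2) / 1000
dP = 0.011944 * (368.34/0.43271) * (1000*2.7262^2/2) / 1000
dP = 37.78219 kPa
Convert: 37.78219 kPa * 1000.0 = 37782 Pa
dP = 37782 Pa


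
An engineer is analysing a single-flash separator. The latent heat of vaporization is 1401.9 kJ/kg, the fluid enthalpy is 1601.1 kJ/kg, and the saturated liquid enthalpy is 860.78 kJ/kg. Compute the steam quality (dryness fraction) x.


x = (h - hf) / hfg
x = (1601.1 - 860.78) / 1401.9
x = 0.52808


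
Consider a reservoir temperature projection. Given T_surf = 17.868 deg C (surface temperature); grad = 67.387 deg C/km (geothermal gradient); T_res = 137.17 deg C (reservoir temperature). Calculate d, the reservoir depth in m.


d = (T_res - T_surf) / grad * 1000
d = (137.17 - 17.868) / 67.387 * 1000
d = 1770.4 m


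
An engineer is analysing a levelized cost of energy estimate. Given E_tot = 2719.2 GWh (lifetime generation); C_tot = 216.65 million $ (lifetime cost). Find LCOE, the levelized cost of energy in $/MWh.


LCOE = C_tot / E_tot * 100
LCOE = 216.65 / 2719.2 * 100
LCOE = 7.967417 cents/kWh
Convert: 7.967417 cents/kWh * 10.0 = 79.674 $/MWh
LCOE = 79.674 $/MWh


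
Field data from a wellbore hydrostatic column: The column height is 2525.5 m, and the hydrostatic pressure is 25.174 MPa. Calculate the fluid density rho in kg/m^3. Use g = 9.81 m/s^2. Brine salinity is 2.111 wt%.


rho = P * 1e6 / (g * h)
rho = 25.174 * 1e6 / (9.81 * 2525.5)
rho = 1016.1 kg/m^3


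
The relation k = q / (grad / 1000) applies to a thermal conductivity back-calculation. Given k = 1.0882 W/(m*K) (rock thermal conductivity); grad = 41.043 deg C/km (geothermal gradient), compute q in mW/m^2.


q = k * grad / 1000
q = 1.0882 * 41.043 / 1000
q = 0.04466299 W/m^2
Convert: 0.04466299 W/m^2 * 1000.0 = 44.663 mW/m^2
q = 44.663 mW/m^2


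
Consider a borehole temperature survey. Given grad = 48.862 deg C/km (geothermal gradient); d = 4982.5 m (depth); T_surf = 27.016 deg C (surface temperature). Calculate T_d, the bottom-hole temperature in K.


T_d = T_surf + grad * d / 1000
T_d = 27.016 + 48.862 * 4982.5 / 1000
T_d = 270.4709 deg C
Convert to K: 270.4709 + 273.15 = 543.62 K
T_d = 543.62 K


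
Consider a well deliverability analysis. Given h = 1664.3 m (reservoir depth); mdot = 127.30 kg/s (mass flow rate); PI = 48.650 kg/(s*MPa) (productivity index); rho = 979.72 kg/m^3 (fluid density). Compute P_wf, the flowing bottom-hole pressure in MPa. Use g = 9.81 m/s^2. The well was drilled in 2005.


Step 1: P_i = rho*g*h/1e6 = 979.72*9.81*1664.3/1e6 = 15.99568 MPa
Step 2: P_wf = P_i - mdot/PI = 15.99568 - 127.3/48.65 = 13.379 MPa
P_wf = 13.379 MPa


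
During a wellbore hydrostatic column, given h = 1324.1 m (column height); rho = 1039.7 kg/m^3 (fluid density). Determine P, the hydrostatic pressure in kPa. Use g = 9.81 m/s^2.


P = rho * g * h / 1e6
P = 1039.7 * 9.81 * 1324.1 / 1e6
P = 13.50510 MPa
Convert: 13.50510 MPa * 1000.0 = 13505 kPa
P = 13505 kPa


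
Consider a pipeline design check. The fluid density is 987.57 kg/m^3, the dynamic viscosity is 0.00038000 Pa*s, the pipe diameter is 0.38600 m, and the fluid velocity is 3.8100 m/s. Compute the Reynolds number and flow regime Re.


Step 1: Re = rho*vel*D/mu = 987.57*3.81*0.386/0.00038 = 3.8221e+06
Step 2: Re = 3.8221e+06 > 4000, so flow is turbulent.
Re = 3.8221e+06 (turbulent)


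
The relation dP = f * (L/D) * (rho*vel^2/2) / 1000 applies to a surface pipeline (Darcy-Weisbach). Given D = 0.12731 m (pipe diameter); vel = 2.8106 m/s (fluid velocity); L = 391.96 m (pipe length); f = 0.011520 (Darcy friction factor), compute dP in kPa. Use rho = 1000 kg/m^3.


dP = f * (L/D) * (rho*vel^2/2) / 1000
dP = 0.011520 * (391.96/0.12731) * (1000*2.8106^2/2) / 1000
dP = 140.09 kPa


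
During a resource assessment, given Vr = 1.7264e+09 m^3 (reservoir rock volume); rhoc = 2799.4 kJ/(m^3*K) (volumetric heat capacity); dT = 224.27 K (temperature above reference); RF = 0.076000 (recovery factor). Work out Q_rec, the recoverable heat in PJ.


Step 1: Q_s = Vr*rhoc*dT/1e12 = 1.7264e+09*2799.4*224.27/1e12 = 1083.871 PJ
Step 2: Q_rec = Q_s * RF = 1083.871 * 0.076 = 82.374 PJ
Q_rec = 82.374 PJ


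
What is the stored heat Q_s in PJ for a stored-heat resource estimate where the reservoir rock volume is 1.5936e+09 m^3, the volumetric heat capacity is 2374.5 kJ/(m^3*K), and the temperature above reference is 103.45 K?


Q_s = Vr * rhoc * dT / 1e12
Q_s = 1.5936e+09 * 2374.5 * 103.45 / 1e12
Q_s = 391.46 PJ


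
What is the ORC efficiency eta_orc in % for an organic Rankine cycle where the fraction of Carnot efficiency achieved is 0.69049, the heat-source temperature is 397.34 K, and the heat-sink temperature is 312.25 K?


eta_orc = (1 - Tc/Th) * f * 100
eta_orc = (1 - 312.25/397.34) * 0.69049 * 100
eta_orc = 14.787 %


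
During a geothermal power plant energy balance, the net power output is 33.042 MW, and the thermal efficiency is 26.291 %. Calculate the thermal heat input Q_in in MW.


Q_in = W_net / (eta / 100)
Q_in = 33.042 / (26.291 / 100)
Q_in = 125.68 MW


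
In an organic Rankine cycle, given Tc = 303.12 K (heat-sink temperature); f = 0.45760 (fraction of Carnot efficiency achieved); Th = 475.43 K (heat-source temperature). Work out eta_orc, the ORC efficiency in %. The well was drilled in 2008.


eta_orc = (1 - Tc/Th) * f * 100
eta_orc = (1 - 303.12/475.43) * 0.45760 * 100
eta_orc = 16.585 %


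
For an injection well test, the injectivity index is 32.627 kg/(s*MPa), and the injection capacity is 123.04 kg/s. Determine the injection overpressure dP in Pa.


dP = mdot * 1000 / II
dP = 123.04 * 1000 / 32.627
dP = 3771.110 kPa
Convert: 3771.110 kPa * 1000.0 = 3.7711e+06 Pa
dP = 3.7711e+06 Pa


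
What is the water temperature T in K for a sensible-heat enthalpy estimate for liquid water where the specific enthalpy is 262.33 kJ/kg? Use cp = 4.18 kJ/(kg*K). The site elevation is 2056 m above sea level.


T = h / cp
T = 262.33 / 4.18
T = 62.75837 deg C
Convert to K: 62.75837 + 273.15 = 335.91 K
T = 335.91 K


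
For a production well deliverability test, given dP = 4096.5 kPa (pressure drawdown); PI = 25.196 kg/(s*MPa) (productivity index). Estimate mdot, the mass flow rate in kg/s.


mdot = PI * dP / 1000
mdot = 25.196 * 4096.5 / 1000
mdot = 103.22 kg/s


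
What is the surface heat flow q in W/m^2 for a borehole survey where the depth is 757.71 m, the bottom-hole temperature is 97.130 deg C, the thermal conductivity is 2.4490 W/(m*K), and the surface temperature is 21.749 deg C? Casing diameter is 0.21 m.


Step 1: grad = (T_d - T_surf)/d * 1000 = (97.13 - 21.749)/757.71 * 1000 = 99.48529 deg C/km
Step 2: q = k * grad / 1000 = 2.449 * 99.48529 / 1000 = 0.24364 W/m^2
q = 0.24364 W/m^2


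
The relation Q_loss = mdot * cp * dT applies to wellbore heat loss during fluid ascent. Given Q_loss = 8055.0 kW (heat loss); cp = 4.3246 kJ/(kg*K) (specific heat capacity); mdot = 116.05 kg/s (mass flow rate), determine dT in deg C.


dT = Q_loss / (mdot * cp)
dT = 8055.0 / (116.05 * 4.3246)
dT = 16.04998 K
Convert (temperature difference, 1 K = 1 deg C): 16.04998 K = 16.04998 deg C
dT = 16.050 deg C


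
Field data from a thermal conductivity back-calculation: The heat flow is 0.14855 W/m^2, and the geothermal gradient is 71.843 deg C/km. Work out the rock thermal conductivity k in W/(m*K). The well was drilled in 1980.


k = q / (grad / 1000)
k = 0.14855 / (71.843 / 1000)
k = 2.0677 W/(m*K)


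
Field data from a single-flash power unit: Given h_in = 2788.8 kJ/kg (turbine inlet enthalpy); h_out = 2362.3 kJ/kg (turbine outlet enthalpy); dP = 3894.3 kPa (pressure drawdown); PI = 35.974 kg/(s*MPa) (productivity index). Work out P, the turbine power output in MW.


Step 1: mdot = PI * dP / 1000 = 35.974 * 3894.3 / 1000 = 140.0935 kg/s
Step 2: P = mdot*(h_in - h_out)/1000 = 140.0935*(2788.8 - 2362.3)/1000 = 59.750 MW
P = 59.750 MW


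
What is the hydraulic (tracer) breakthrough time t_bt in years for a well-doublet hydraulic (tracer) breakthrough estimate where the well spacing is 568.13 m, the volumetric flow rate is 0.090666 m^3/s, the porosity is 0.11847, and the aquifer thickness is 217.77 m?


t_bt = pi * hr * phi * L^2 / (3 * Qv) / (365.25*86400)
t_bt = pi * 217.77 * 0.11847 * 568.13^2 / (3 * 0.090666) / (365.25*86400)
t_bt = 3.0478 years


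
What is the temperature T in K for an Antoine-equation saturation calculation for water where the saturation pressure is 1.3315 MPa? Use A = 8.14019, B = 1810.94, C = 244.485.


T = B / (A - log10(P_sat * 760 / 0.101325)) - C
T = 1810.94 / (8.14019 - log10(1.3315 * 760 / 0.101325)) - 244.485
T = 192.8607 deg C
Convert to K: 192.8607 + 273.15 = 466.01 K
T = 466.01 K


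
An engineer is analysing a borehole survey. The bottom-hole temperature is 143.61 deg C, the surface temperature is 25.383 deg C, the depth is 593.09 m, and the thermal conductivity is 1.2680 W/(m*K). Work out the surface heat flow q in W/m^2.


Step 1: grad = (T_d - T_surf)/d * 1000 = (143.61 - 25.383)/593.09 * 1000 = 199.3407 deg C/km
Step 2: q = k * grad / 1000 = 1.268 * 199.3407 / 1000 = 0.25276 W/m^2
q = 0.25276 W/m^2


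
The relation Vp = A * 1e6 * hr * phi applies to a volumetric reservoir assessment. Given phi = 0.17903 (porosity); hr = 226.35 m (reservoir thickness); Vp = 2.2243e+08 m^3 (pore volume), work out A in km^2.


A = Vp / (1e6 * hr * phi)
A = 2.2243e+08 / (1e6 * 226.35 * 0.17903)
A = 5.4889 km^2


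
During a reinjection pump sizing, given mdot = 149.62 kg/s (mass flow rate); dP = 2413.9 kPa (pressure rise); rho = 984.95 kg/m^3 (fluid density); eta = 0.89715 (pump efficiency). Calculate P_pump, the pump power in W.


P_pump = mdot * dP / (rho * eta)
P_pump = 149.62 * 2413.9 / (984.95 * 0.89715)
P_pump = 408.7236 kW
Convert: 408.7236 kW * 1000.0 = 4.0872e+05 W
P_pump = 4.0872e+05 W


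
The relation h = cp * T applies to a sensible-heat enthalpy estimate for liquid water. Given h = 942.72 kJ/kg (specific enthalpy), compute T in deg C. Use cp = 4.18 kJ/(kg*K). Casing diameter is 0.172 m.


T = h / cp
T = 942.72 / 4.18
T = 225.53 deg C


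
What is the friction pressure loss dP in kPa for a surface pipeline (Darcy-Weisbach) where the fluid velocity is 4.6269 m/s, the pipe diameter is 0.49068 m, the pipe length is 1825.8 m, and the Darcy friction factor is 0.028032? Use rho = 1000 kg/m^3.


dP = f * (L/D) * (rho*vel^2/2) / 1000
dP = 0.028032 * (1825.8/0.49068) * (1000*4.6269^2/2) / 1000
dP = 1116.5 kPa


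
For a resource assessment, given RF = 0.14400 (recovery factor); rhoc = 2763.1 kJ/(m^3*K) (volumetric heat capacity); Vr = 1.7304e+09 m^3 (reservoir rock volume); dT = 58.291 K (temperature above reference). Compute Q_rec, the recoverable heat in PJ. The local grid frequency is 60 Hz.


Step 1: Q_s = Vr*rhoc*dT/1e12 = 1.7304e+09*2763.1*58.291/1e12 = 278.7049 PJ
Step 2: Q_rec = Q_s * RF = 278.7049 * 0.144 = 40.134 PJ
Q_rec = 40.134 PJ


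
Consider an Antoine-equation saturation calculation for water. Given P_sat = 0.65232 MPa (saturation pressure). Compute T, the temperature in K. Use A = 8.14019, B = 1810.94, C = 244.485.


T = B / (A - log10(P_sat * 760 / 0.101325)) - C
T = 1810.94 / (8.14019 - log10(0.65232 * 760 / 0.101325)) - 244.485
T = 162.4100 deg C
Convert to K: 162.4100 + 273.15 = 435.56 K
T = 435.56 K


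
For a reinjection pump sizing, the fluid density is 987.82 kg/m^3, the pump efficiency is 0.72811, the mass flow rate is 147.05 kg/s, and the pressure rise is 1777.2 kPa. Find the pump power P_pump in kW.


P_pump = mdot * dP / (rho * eta)
P_pump = 147.05 * 1777.2 / (987.82 * 0.72811)
P_pump = 363.35 kW
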